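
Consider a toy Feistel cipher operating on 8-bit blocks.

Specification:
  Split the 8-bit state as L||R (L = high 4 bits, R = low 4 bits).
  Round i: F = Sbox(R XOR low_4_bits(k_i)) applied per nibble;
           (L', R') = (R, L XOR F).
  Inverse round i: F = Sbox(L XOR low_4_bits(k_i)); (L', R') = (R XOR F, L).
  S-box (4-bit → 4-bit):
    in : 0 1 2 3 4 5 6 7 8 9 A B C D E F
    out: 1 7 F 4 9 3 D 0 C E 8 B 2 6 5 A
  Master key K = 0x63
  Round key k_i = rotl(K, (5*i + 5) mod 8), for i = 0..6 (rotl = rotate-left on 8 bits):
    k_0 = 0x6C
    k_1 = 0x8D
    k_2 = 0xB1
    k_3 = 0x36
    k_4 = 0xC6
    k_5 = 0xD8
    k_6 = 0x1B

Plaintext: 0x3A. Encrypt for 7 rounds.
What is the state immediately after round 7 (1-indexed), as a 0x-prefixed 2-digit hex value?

s_0 = plaintext = 0x3A
s_1 = Round(s_0, k_0) = 0xAE
s_2 = Round(s_1, k_1) = 0xEE
s_3 = Round(s_2, k_2) = 0xE4
s_4 = Round(s_3, k_3) = 0x41
s_5 = Round(s_4, k_4) = 0x14
s_6 = Round(s_5, k_5) = 0x43
s_7 = Round(s_6, k_6) = 0x38

0x38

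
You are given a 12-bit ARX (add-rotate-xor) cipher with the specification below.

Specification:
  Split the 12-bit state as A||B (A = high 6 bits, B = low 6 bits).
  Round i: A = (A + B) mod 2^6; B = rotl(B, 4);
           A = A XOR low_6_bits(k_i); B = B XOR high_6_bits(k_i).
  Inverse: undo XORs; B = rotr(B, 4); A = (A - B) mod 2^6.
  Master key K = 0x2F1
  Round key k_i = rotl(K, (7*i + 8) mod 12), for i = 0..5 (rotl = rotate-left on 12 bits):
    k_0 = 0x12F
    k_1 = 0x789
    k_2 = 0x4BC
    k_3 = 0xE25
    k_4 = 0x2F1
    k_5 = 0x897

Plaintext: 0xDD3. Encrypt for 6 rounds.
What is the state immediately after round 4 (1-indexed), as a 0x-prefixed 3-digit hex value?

0xB55

s_0 = plaintext = 0xDD3
s_1 = Round(s_0, k_0) = 0x970
s_2 = Round(s_1, k_1) = 0x712
s_3 = Round(s_2, k_2) = 0x4B6
s_4 = Round(s_3, k_3) = 0xB55
s_5 = Round(s_4, k_4) = 0xCDE
s_6 = Round(s_5, k_5) = 0x185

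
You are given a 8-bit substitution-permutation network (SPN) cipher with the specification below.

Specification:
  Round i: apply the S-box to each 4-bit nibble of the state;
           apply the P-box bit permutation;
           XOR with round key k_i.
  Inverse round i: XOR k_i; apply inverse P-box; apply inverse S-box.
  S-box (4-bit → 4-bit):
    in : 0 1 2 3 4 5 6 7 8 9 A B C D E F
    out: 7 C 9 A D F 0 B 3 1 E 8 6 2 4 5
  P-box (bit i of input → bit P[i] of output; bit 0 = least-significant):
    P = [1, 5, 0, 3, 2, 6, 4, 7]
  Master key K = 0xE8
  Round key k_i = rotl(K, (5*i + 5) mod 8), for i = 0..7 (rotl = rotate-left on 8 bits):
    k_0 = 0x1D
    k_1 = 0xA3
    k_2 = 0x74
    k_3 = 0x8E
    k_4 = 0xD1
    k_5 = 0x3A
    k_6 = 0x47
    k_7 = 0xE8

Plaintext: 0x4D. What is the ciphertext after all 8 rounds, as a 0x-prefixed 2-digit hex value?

s_0 = plaintext = 0x4D
s_1 = Round(s_0, k_0) = 0xA9
s_2 = Round(s_1, k_1) = 0x71
s_3 = Round(s_2, k_2) = 0xB9
s_4 = Round(s_3, k_3) = 0x0C
s_5 = Round(s_4, k_4) = 0xA4
s_6 = Round(s_5, k_5) = 0xE1
s_7 = Round(s_6, k_6) = 0x5E
s_8 = Round(s_7, k_7) = 0x3D

0x3D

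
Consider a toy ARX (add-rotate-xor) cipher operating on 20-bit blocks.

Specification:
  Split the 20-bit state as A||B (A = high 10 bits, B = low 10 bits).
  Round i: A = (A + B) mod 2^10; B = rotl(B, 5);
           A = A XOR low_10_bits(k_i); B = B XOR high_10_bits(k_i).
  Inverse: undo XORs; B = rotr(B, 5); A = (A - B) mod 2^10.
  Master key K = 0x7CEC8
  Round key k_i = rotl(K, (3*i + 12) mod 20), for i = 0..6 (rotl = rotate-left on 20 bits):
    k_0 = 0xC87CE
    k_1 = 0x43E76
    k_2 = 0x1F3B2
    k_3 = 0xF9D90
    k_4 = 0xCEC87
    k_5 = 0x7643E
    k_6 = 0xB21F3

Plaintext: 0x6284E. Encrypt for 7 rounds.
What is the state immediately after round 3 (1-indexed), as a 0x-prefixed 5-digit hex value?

0xED777

s_0 = plaintext = 0x6284E
s_1 = Round(s_0, k_0) = 0x85AE3
s_2 = Round(s_1, k_1) = 0xA3D78
s_3 = Round(s_2, k_2) = 0xED777
s_4 = Round(s_3, k_3) = 0xAF11C
s_5 = Round(s_4, k_4) = 0xD7CB3
s_6 = Round(s_5, k_5) = 0x0B3BC
s_7 = Round(s_6, k_6) = 0x86D55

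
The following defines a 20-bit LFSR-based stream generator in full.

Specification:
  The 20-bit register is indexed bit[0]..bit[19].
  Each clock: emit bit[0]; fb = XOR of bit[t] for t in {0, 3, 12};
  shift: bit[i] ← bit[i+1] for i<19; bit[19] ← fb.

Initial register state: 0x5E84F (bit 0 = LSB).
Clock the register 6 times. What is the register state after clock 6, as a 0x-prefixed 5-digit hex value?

0x617A1

reg_0 = 0x5E84F
clock 1: out=1, reg = 0x2F427
clock 2: out=1, reg = 0x17A13
clock 3: out=1, reg = 0x0BD09
clock 4: out=1, reg = 0x85E84
clock 5: out=0, reg = 0xC2F42
clock 6: out=0, reg = 0x617A1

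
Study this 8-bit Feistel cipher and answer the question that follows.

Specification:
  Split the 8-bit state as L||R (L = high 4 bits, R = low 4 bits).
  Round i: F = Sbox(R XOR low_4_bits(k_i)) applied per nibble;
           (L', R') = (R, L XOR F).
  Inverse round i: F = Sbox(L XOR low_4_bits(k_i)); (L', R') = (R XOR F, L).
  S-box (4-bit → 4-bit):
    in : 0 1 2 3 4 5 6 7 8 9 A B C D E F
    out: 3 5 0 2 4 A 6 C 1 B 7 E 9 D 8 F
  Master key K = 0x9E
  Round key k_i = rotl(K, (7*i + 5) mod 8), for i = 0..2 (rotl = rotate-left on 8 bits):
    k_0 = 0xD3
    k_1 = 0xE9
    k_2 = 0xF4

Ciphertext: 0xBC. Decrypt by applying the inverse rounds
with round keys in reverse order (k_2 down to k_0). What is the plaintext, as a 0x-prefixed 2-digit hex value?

0xCC

s_0 = ciphertext = 0xBC
s_1 = InvRound(s_0, k_2) = 0x3B
s_2 = InvRound(s_1, k_1) = 0xC3
s_3 = InvRound(s_2, k_0) = 0xCC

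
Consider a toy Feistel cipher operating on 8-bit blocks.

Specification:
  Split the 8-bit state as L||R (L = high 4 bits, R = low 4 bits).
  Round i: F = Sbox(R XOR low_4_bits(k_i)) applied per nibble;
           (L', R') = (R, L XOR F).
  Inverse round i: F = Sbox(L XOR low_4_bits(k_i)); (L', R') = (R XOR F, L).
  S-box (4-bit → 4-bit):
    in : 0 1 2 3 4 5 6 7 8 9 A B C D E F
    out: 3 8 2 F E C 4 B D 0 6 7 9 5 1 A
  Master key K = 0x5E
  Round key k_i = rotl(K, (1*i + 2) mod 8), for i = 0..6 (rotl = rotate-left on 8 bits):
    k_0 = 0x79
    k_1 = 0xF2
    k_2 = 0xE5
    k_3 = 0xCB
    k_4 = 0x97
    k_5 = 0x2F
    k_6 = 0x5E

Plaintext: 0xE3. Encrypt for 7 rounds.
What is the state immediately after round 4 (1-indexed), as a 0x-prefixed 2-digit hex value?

0xB6

s_0 = plaintext = 0xE3
s_1 = Round(s_0, k_0) = 0x38
s_2 = Round(s_1, k_1) = 0x85
s_3 = Round(s_2, k_2) = 0x5B
s_4 = Round(s_3, k_3) = 0xB6
s_5 = Round(s_4, k_4) = 0x63
s_6 = Round(s_5, k_5) = 0x3F
s_7 = Round(s_6, k_6) = 0xFB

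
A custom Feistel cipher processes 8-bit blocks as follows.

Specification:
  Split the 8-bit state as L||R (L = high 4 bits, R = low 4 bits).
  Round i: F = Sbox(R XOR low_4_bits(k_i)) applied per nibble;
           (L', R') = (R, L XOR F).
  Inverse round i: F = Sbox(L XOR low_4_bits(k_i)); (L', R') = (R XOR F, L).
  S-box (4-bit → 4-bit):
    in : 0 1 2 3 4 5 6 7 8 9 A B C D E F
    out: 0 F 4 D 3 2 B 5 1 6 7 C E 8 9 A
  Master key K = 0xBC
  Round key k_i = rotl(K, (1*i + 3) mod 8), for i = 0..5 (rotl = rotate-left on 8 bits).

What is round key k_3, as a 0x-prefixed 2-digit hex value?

K = 0xBC
k_0 = rotl(K, (1*0+3) mod 8) = rotl(K, 3) = 0xE5
k_1 = rotl(K, (1*1+3) mod 8) = rotl(K, 4) = 0xCB
k_2 = rotl(K, (1*2+3) mod 8) = rotl(K, 5) = 0x97
k_3 = rotl(K, (1*3+3) mod 8) = rotl(K, 6) = 0x2F

0x2F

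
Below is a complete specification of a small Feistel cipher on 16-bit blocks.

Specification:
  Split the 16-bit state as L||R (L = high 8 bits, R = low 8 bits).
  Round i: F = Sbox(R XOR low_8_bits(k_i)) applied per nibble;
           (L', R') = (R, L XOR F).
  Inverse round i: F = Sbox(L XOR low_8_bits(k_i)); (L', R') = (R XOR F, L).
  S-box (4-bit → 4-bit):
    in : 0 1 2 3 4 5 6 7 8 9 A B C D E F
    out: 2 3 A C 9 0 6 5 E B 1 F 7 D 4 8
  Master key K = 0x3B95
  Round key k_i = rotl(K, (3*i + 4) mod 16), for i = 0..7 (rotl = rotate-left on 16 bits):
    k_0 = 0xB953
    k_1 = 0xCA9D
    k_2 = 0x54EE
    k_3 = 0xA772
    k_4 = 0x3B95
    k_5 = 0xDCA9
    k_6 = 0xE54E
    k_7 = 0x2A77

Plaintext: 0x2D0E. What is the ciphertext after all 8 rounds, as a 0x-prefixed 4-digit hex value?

s_0 = plaintext = 0x2D0E
s_1 = Round(s_0, k_0) = 0x0E20
s_2 = Round(s_1, k_1) = 0x20F3
s_3 = Round(s_2, k_2) = 0xF31D
s_4 = Round(s_3, k_3) = 0x1D9B
s_5 = Round(s_4, k_4) = 0x9B39
s_6 = Round(s_5, k_5) = 0x3929
s_7 = Round(s_6, k_6) = 0x295C
s_8 = Round(s_7, k_7) = 0x5C86

0x5C86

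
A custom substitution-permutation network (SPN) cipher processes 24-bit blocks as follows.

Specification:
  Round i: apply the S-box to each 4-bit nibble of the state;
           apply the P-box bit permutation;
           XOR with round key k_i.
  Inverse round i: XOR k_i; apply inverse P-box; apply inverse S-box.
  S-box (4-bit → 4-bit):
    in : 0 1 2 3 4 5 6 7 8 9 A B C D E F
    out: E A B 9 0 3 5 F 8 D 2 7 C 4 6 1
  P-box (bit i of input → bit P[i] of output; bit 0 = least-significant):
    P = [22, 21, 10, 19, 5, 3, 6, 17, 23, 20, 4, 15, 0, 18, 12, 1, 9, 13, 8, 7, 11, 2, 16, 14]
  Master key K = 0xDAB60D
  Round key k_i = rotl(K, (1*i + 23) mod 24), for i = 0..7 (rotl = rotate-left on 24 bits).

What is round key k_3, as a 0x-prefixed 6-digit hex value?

K = 0xDAB60D
k_0 = rotl(K, (1*0+23) mod 24) = rotl(K, 23) = 0xED5B06
k_1 = rotl(K, (1*1+23) mod 24) = rotl(K, 0) = 0xDAB60D
k_2 = rotl(K, (1*2+23) mod 24) = rotl(K, 1) = 0xB56C1B
k_3 = rotl(K, (1*3+23) mod 24) = rotl(K, 2) = 0x6AD837

0x6AD837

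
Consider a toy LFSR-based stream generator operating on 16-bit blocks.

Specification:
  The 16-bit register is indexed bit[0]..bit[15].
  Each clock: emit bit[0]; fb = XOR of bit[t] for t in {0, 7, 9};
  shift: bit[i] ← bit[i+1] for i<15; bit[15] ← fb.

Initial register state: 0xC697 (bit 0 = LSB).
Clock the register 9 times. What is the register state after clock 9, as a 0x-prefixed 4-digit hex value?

0xFCE3

reg_0 = 0xC697
clock 1: out=1, reg = 0xE34B
clock 2: out=1, reg = 0x71A5
clock 3: out=1, reg = 0x38D2
clock 4: out=0, reg = 0x9C69
clock 5: out=1, reg = 0xCE34
clock 6: out=0, reg = 0xE71A
clock 7: out=0, reg = 0xF38D
clock 8: out=1, reg = 0xF9C6
clock 9: out=0, reg = 0xFCE3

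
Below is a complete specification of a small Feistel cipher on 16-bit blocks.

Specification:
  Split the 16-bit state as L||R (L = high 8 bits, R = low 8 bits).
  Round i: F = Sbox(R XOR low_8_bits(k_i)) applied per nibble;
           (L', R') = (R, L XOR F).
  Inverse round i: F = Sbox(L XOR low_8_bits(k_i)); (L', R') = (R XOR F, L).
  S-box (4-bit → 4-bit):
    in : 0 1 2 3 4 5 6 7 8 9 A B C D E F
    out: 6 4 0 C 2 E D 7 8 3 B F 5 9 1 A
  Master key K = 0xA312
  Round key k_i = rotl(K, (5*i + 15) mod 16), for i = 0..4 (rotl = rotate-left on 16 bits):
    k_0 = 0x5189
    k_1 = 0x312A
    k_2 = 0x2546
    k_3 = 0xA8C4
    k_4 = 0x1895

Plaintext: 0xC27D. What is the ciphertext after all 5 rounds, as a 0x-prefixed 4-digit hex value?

0x46BA

s_0 = plaintext = 0xC27D
s_1 = Round(s_0, k_0) = 0x7D60
s_2 = Round(s_1, k_1) = 0x6056
s_3 = Round(s_2, k_2) = 0x5626
s_4 = Round(s_3, k_3) = 0x2646
s_5 = Round(s_4, k_4) = 0x46BA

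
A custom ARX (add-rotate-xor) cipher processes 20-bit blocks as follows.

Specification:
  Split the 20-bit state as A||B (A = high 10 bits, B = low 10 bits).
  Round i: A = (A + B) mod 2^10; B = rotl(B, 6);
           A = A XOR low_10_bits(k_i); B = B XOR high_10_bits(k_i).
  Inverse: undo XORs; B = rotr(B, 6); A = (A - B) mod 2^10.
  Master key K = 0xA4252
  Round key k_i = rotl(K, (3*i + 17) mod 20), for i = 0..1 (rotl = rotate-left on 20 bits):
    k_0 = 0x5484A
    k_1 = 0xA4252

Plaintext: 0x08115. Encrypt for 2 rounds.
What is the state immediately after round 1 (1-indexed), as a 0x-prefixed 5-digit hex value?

s_0 = plaintext = 0x08115
s_1 = Round(s_0, k_0) = 0x5FC03
s_2 = Round(s_1, k_1) = 0xF4250

0x5FC03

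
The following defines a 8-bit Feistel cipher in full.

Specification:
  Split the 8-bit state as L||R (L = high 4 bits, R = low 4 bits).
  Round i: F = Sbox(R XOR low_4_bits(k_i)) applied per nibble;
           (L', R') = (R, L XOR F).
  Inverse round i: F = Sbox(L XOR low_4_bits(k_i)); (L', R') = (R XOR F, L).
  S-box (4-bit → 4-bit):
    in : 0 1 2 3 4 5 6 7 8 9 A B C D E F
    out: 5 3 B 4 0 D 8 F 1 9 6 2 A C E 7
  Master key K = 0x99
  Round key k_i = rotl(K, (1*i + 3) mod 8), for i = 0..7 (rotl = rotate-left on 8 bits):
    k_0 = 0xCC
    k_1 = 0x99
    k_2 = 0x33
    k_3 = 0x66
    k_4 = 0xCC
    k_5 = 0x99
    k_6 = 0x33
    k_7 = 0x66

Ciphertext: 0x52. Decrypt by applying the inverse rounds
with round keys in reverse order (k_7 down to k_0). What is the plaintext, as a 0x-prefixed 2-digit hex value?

s_0 = ciphertext = 0x52
s_1 = InvRound(s_0, k_7) = 0x65
s_2 = InvRound(s_1, k_6) = 0x86
s_3 = InvRound(s_2, k_5) = 0x58
s_4 = InvRound(s_3, k_4) = 0x15
s_5 = InvRound(s_4, k_3) = 0xA1
s_6 = InvRound(s_5, k_2) = 0x8A
s_7 = InvRound(s_6, k_1) = 0x98
s_8 = InvRound(s_7, k_0) = 0x59

0x59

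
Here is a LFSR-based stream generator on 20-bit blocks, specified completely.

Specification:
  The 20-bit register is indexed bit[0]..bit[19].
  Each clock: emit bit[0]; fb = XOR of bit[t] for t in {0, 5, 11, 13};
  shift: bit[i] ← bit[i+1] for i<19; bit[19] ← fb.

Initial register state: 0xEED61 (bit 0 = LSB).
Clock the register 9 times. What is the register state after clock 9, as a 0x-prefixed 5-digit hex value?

reg_0 = 0xEED61
clock 1: out=1, reg = 0x776B0
clock 2: out=0, reg = 0x3BB58
clock 3: out=0, reg = 0x1DDAC
clock 4: out=0, reg = 0x0EED6
clock 5: out=0, reg = 0x0776B
clock 6: out=1, reg = 0x83BB5
clock 7: out=1, reg = 0x41DDA
clock 8: out=0, reg = 0xA0EED
clock 9: out=1, reg = 0xD0776

0xD0776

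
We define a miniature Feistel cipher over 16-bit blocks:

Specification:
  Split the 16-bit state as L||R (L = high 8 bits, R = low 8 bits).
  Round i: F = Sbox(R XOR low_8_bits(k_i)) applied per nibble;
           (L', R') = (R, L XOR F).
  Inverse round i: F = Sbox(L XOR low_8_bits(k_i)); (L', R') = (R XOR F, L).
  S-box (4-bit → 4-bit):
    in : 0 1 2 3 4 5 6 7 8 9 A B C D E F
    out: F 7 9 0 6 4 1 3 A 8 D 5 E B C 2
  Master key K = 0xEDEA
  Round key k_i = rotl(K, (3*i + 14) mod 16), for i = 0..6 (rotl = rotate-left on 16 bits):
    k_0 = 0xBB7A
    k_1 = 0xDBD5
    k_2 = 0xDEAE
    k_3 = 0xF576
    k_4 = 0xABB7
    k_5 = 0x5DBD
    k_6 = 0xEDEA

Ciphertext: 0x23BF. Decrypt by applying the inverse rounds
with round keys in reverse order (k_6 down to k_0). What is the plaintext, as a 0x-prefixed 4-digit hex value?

s_0 = ciphertext = 0x23BF
s_1 = InvRound(s_0, k_6) = 0x5723
s_2 = InvRound(s_1, k_5) = 0xEE57
s_3 = InvRound(s_2, k_4) = 0x1FEE
s_4 = InvRound(s_3, k_3) = 0xF61F
s_5 = InvRound(s_4, k_2) = 0x55F6
s_6 = InvRound(s_5, k_1) = 0x5955
s_7 = InvRound(s_6, k_0) = 0xC559

0xC559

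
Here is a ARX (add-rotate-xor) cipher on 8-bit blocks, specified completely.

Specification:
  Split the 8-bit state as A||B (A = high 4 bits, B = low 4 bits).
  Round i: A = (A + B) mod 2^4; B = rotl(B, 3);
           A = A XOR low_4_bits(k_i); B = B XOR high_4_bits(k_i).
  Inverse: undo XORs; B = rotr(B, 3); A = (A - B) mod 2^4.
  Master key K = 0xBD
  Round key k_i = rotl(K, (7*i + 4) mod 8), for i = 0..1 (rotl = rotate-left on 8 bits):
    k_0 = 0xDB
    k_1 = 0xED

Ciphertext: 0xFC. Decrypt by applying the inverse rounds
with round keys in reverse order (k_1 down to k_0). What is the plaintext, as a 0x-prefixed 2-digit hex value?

0x23

s_0 = ciphertext = 0xFC
s_1 = InvRound(s_0, k_1) = 0xE4
s_2 = InvRound(s_1, k_0) = 0x23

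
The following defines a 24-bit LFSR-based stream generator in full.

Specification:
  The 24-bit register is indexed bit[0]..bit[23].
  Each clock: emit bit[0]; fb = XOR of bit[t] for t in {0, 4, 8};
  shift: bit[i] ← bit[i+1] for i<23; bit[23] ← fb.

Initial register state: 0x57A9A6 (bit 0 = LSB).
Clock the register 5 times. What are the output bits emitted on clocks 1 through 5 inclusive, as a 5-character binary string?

01100

reg_0 = 0x57A9A6
clock 1: out=0, reg = 0xABD4D3
clock 2: out=1, reg = 0x55EA69
clock 3: out=1, reg = 0xAAF534
clock 4: out=0, reg = 0x557A9A
clock 5: out=0, reg = 0xAABD4D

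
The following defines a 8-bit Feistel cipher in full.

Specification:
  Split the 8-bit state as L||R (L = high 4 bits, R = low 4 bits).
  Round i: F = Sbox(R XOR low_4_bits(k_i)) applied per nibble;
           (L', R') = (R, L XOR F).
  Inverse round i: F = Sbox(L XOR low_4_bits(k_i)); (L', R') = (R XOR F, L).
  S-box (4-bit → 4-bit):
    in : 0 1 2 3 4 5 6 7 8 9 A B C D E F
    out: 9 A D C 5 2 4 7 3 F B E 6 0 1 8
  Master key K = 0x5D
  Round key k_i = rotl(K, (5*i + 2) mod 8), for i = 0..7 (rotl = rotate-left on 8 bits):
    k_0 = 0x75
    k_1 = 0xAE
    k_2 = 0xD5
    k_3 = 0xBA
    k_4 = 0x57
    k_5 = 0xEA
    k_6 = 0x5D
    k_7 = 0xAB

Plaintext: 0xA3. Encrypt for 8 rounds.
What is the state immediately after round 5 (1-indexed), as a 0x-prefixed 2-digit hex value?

s_0 = plaintext = 0xA3
s_1 = Round(s_0, k_0) = 0x3E
s_2 = Round(s_1, k_1) = 0xEA
s_3 = Round(s_2, k_2) = 0xA6
s_4 = Round(s_3, k_3) = 0x6C
s_5 = Round(s_4, k_4) = 0xC8
s_6 = Round(s_5, k_5) = 0x81
s_7 = Round(s_6, k_6) = 0x1E
s_8 = Round(s_7, k_7) = 0xE3

0xC8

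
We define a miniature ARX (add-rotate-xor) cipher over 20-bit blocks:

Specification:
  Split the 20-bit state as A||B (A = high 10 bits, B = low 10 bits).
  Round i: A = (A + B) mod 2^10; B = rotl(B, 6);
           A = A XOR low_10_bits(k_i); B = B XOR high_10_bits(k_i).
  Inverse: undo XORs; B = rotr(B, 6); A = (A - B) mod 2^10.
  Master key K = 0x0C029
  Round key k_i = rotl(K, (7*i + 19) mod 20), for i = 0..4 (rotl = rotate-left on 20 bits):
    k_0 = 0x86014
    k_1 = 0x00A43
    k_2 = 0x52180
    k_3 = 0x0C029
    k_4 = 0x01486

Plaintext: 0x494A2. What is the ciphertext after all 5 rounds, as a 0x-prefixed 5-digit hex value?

s_0 = plaintext = 0x494A2
s_1 = Round(s_0, k_0) = 0x74E92
s_2 = Round(s_1, k_1) = 0x898AB
s_3 = Round(s_2, k_2) = 0xD4782
s_4 = Round(s_3, k_3) = 0xBE888
s_5 = Round(s_4, k_4) = 0xC120D

0xC120D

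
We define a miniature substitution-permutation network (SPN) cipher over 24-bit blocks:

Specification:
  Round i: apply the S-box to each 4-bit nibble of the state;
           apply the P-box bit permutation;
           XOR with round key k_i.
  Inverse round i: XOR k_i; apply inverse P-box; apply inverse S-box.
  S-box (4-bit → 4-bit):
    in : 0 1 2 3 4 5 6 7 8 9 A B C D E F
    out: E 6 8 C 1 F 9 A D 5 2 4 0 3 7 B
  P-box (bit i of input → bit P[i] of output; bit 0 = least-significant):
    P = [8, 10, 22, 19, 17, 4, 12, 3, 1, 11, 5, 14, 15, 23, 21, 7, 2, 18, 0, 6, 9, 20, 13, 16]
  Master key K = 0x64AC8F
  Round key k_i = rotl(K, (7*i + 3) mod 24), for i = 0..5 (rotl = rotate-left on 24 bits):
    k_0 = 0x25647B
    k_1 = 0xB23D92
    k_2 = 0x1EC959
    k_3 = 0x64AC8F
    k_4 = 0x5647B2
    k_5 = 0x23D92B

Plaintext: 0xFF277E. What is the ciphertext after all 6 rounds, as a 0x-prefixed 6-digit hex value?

s_0 = plaintext = 0xFF277E
s_1 = Round(s_0, k_0) = 0x702BA7
s_2 = Round(s_1, k_1) = 0xAF3963
s_3 = Round(s_2, k_2) = 0x60C9B7
s_4 = Round(s_3, k_3) = 0x69BAEC
s_5 = Round(s_4, k_4) = 0x755DA7
s_6 = Round(s_5, k_5) = 0x9E55FC

0x9E55FC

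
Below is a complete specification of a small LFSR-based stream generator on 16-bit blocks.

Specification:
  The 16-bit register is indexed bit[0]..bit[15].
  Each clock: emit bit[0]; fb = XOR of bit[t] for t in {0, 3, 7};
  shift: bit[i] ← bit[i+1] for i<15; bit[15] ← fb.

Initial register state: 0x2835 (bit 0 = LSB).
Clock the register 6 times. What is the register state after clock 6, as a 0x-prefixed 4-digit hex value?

0x8CA0

reg_0 = 0x2835
clock 1: out=1, reg = 0x941A
clock 2: out=0, reg = 0xCA0D
clock 3: out=1, reg = 0x6506
clock 4: out=0, reg = 0x3283
clock 5: out=1, reg = 0x1941
clock 6: out=1, reg = 0x8CA0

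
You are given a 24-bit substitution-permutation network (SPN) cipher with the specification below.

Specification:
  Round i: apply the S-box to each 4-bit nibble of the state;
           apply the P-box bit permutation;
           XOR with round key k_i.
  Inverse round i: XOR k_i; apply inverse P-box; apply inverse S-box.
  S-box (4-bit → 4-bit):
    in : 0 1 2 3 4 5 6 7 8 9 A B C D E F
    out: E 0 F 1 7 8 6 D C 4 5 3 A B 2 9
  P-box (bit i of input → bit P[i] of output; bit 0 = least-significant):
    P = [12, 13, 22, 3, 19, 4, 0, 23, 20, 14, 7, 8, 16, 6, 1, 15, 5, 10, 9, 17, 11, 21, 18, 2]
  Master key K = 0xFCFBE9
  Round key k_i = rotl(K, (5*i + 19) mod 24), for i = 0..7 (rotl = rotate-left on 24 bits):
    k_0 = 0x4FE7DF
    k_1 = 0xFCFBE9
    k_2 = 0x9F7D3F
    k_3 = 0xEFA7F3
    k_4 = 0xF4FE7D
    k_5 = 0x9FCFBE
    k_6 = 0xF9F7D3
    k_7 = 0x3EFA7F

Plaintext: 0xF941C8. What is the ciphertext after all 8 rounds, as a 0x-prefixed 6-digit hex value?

s_0 = plaintext = 0xF941C8
s_1 = Round(s_0, k_0) = 0x8EED81
s_2 = Round(s_1, k_1) = 0x68BEAC
s_3 = Round(s_2, k_2) = 0xB01F76
s_4 = Round(s_3, k_3) = 0x1588F2
s_5 = Round(s_4, k_4) = 0x3E4FF7
s_6 = Round(s_5, k_5) = 0x46D2F4
s_7 = Round(s_6, k_6) = 0x040813
s_8 = Round(s_7, k_7) = 0x1A6D99

0x1A6D99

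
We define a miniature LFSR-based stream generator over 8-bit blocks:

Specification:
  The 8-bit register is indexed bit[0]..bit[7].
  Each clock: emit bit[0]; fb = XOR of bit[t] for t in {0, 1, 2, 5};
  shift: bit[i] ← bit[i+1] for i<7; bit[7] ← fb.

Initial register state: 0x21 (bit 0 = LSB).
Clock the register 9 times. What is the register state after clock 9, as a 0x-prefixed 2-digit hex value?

reg_0 = 0x21
clock 1: out=1, reg = 0x10
clock 2: out=0, reg = 0x08
clock 3: out=0, reg = 0x04
clock 4: out=0, reg = 0x82
clock 5: out=0, reg = 0xC1
clock 6: out=1, reg = 0xE0
clock 7: out=0, reg = 0xF0
clock 8: out=0, reg = 0xF8
clock 9: out=0, reg = 0xFC

0xFC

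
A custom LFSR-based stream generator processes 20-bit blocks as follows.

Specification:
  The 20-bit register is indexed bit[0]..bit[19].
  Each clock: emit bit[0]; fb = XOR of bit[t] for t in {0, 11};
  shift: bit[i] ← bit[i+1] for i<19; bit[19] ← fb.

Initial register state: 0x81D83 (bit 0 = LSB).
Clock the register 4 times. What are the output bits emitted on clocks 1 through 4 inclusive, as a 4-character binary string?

reg_0 = 0x81D83
clock 1: out=1, reg = 0x40EC1
clock 2: out=1, reg = 0x20760
clock 3: out=0, reg = 0x103B0
clock 4: out=0, reg = 0x081D8

1100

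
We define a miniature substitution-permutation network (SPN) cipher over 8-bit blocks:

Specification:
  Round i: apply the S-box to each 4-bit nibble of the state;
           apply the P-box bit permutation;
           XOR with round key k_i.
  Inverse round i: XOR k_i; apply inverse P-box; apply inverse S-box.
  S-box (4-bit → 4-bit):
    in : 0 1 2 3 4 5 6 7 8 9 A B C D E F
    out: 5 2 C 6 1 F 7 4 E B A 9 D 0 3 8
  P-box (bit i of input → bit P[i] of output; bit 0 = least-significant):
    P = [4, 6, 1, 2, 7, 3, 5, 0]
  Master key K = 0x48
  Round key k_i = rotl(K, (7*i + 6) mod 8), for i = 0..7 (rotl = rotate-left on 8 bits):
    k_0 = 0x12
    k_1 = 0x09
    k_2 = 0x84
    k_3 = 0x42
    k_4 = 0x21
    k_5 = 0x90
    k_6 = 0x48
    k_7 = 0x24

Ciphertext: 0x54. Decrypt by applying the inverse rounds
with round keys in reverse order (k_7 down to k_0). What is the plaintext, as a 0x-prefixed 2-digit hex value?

0x49

s_0 = ciphertext = 0x54
s_1 = InvRound(s_0, k_7) = 0x7E
s_2 = InvRound(s_1, k_6) = 0x7C
s_3 = InvRound(s_2, k_5) = 0x6A
s_4 = InvRound(s_3, k_4) = 0xA3
s_5 = InvRound(s_4, k_3) = 0xC1
s_6 = InvRound(s_5, k_2) = 0xFA
s_7 = InvRound(s_6, k_1) = 0xC6
s_8 = InvRound(s_7, k_0) = 0x49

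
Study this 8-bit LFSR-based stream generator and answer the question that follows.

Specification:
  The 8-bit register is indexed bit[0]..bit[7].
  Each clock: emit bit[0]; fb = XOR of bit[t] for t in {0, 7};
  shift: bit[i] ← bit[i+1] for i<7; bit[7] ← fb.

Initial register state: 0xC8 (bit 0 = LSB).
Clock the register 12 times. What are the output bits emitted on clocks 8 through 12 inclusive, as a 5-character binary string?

reg_0 = 0xC8
clock 1: out=0, reg = 0xE4
clock 2: out=0, reg = 0xF2
clock 3: out=0, reg = 0xF9
clock 4: out=1, reg = 0x7C
clock 5: out=0, reg = 0x3E
clock 6: out=0, reg = 0x1F
clock 7: out=1, reg = 0x8F
clock 8: out=1, reg = 0x47
clock 9: out=1, reg = 0xA3
clock 10: out=1, reg = 0x51
clock 11: out=1, reg = 0xA8
clock 12: out=0, reg = 0xD4

11110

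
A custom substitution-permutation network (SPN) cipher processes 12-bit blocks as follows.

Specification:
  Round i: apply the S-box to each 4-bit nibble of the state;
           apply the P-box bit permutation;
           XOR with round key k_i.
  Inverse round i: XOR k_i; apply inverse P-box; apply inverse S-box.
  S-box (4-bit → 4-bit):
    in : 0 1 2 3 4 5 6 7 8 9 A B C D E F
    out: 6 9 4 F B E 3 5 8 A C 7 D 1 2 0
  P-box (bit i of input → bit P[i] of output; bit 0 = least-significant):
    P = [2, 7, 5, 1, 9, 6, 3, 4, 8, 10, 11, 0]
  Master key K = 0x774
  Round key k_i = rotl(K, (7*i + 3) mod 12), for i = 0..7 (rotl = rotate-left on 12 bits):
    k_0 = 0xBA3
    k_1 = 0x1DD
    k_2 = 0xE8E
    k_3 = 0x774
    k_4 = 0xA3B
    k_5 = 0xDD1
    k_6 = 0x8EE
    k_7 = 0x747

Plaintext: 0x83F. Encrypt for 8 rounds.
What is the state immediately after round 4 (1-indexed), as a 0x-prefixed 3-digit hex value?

s_0 = plaintext = 0x83F
s_1 = Round(s_0, k_0) = 0x9FA
s_2 = Round(s_1, k_1) = 0x5FE
s_3 = Round(s_2, k_2) = 0x20F
s_4 = Round(s_3, k_3) = 0xF3C
s_5 = Round(s_4, k_4) = 0x845
s_6 = Round(s_5, k_5) = 0xF22
s_7 = Round(s_6, k_6) = 0x8C6
s_8 = Round(s_7, k_7) = 0x5DA

0xF3C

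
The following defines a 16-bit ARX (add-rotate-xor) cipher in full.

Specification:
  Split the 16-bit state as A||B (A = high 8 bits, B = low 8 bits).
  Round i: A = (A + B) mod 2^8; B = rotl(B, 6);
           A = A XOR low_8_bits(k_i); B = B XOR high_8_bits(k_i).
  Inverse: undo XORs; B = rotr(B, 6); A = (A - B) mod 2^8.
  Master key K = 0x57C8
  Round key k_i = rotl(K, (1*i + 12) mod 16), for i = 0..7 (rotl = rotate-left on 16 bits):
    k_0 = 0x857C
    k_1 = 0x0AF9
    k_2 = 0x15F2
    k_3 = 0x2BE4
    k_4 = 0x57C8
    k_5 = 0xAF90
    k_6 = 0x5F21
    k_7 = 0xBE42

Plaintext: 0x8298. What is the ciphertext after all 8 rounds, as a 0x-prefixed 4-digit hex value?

0xD58E

s_0 = plaintext = 0x8298
s_1 = Round(s_0, k_0) = 0x66A3
s_2 = Round(s_1, k_1) = 0xF0E2
s_3 = Round(s_2, k_2) = 0x20AD
s_4 = Round(s_3, k_3) = 0x2940
s_5 = Round(s_4, k_4) = 0xA147
s_6 = Round(s_5, k_5) = 0x787E
s_7 = Round(s_6, k_6) = 0xD7C0
s_8 = Round(s_7, k_7) = 0xD58E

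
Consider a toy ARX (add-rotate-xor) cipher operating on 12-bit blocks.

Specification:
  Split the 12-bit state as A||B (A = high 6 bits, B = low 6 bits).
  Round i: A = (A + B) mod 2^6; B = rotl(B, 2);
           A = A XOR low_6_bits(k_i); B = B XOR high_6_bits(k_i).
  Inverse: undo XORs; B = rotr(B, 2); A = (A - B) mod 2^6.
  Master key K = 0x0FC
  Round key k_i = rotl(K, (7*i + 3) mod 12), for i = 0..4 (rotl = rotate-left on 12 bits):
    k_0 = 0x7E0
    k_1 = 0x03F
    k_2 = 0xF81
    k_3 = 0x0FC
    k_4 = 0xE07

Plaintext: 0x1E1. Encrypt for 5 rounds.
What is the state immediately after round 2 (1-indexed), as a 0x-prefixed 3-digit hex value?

s_0 = plaintext = 0x1E1
s_1 = Round(s_0, k_0) = 0x219
s_2 = Round(s_1, k_1) = 0x7A5
s_3 = Round(s_2, k_2) = 0x0A8
s_4 = Round(s_3, k_3) = 0x5A1
s_5 = Round(s_4, k_4) = 0xC3E

0x7A5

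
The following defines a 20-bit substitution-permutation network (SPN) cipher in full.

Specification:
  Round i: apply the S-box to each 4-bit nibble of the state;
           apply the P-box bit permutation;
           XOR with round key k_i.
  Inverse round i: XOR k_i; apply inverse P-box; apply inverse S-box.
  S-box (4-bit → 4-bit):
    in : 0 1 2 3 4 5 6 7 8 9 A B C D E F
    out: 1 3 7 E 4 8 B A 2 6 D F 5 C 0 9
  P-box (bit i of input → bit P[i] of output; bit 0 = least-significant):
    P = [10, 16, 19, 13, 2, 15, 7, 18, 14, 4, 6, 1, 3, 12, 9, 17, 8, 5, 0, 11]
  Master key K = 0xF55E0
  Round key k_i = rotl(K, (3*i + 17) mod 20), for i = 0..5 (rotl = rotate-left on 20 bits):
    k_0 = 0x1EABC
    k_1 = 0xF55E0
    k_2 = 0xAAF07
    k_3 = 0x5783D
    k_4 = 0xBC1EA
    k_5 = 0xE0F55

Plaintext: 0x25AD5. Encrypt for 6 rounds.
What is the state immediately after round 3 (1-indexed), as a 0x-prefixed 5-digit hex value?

0x330FE

s_0 = plaintext = 0x25AD5
s_1 = Round(s_0, k_0) = 0x78B5F
s_2 = Round(s_1, k_1) = 0xB2992
s_3 = Round(s_2, k_2) = 0x330FE
s_4 = Round(s_3, k_3) = 0x32218
s_5 = Round(s_4, k_4) = 0xA1B97
s_6 = Round(s_5, k_5) = 0xFF68E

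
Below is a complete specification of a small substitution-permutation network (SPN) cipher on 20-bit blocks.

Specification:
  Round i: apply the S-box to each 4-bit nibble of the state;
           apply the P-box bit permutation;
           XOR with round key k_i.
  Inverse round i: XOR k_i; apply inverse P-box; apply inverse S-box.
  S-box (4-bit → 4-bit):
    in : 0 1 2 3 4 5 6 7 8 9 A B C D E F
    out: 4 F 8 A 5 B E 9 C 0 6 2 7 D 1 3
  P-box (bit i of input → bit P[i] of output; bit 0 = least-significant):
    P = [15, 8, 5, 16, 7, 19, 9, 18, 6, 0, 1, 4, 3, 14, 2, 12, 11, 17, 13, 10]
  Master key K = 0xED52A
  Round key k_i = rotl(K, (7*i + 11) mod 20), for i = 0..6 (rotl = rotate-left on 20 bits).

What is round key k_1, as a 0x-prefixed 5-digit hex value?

K = 0xED52A
k_0 = rotl(K, (7*0+11) mod 20) = rotl(K, 11) = 0x9576A
k_1 = rotl(K, (7*1+11) mod 20) = rotl(K, 18) = 0xBB54A

0xBB54A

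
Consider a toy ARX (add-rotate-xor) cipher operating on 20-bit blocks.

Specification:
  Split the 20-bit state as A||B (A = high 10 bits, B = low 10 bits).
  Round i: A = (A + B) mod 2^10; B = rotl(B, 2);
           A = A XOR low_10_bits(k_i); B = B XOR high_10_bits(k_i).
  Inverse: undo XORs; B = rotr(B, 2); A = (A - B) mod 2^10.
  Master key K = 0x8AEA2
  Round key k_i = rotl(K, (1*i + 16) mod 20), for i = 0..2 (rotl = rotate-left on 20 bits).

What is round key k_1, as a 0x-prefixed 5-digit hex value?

K = 0x8AEA2
k_0 = rotl(K, (1*0+16) mod 20) = rotl(K, 16) = 0x28AEA
k_1 = rotl(K, (1*1+16) mod 20) = rotl(K, 17) = 0x515D4

0x515D4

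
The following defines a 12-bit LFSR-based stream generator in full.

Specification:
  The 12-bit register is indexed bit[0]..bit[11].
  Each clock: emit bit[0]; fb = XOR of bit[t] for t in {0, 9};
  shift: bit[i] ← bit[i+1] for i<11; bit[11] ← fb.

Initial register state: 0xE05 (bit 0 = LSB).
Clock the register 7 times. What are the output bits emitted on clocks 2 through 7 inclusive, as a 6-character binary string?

reg_0 = 0xE05
clock 1: out=1, reg = 0x702
clock 2: out=0, reg = 0xB81
clock 3: out=1, reg = 0x5C0
clock 4: out=0, reg = 0x2E0
clock 5: out=0, reg = 0x970
clock 6: out=0, reg = 0x4B8
clock 7: out=0, reg = 0x25C

010000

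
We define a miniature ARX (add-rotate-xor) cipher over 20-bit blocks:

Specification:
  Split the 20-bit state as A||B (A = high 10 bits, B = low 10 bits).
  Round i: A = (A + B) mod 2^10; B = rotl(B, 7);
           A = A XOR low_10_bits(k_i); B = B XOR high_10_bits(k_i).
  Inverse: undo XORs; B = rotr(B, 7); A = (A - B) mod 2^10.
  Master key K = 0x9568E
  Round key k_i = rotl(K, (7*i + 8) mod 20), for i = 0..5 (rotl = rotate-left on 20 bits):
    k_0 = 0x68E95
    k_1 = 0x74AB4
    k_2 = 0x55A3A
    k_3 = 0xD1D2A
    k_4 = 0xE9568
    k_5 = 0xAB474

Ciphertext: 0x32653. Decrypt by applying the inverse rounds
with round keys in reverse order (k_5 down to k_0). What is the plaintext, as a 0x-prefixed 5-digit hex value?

0x2C6B0

s_0 = ciphertext = 0x32653
s_1 = InvRound(s_0, k_5) = 0x333F1
s_2 = InvRound(s_1, k_4) = 0xC12A0
s_3 = InvRound(s_2, k_3) = 0xBCF3B
s_4 = InvRound(s_3, k_2) = 0x5776C
s_5 = InvRound(s_4, k_1) = 0x7D1F5
s_6 = InvRound(s_5, k_0) = 0x2C6B0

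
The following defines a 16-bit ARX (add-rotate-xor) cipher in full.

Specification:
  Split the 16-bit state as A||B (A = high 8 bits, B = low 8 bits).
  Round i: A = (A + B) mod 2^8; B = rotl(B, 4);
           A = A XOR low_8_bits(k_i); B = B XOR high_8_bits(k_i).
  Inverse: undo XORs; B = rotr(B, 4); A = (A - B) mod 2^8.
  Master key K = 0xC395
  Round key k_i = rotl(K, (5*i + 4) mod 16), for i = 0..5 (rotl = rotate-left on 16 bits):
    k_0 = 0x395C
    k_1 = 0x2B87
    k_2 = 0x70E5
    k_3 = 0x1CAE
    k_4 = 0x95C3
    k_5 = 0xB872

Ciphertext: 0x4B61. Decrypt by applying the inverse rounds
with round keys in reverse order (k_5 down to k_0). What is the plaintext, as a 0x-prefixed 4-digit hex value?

s_0 = ciphertext = 0x4B61
s_1 = InvRound(s_0, k_5) = 0x9C9D
s_2 = InvRound(s_1, k_4) = 0xDF80
s_3 = InvRound(s_2, k_3) = 0xA8C9
s_4 = InvRound(s_3, k_2) = 0xB29B
s_5 = InvRound(s_4, k_1) = 0x2A0B
s_6 = InvRound(s_5, k_0) = 0x5323

0x5323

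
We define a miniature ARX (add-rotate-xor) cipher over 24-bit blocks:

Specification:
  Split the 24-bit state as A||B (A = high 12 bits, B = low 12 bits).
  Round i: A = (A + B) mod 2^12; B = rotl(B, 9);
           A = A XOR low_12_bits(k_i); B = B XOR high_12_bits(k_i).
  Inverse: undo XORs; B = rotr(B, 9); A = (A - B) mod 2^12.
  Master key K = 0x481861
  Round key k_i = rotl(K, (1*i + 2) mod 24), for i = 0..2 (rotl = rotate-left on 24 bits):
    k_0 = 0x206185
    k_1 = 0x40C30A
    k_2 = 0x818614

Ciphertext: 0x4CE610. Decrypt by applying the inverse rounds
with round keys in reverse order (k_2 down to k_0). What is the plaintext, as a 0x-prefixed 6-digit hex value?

s_0 = ciphertext = 0x4CE610
s_1 = InvRound(s_0, k_2) = 0x293047
s_2 = InvRound(s_1, k_1) = 0xF3F25A
s_3 = InvRound(s_2, k_0) = 0xBDA2E0

0xBDA2E0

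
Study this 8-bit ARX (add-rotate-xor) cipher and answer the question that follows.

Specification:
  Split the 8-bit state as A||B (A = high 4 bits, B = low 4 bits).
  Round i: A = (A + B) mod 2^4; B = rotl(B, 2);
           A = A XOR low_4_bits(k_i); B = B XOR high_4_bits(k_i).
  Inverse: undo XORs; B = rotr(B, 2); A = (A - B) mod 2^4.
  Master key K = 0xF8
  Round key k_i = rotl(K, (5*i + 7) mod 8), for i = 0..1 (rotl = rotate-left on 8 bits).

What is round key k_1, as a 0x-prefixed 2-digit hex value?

0x8F

K = 0xF8
k_0 = rotl(K, (5*0+7) mod 8) = rotl(K, 7) = 0x7C
k_1 = rotl(K, (5*1+7) mod 8) = rotl(K, 4) = 0x8F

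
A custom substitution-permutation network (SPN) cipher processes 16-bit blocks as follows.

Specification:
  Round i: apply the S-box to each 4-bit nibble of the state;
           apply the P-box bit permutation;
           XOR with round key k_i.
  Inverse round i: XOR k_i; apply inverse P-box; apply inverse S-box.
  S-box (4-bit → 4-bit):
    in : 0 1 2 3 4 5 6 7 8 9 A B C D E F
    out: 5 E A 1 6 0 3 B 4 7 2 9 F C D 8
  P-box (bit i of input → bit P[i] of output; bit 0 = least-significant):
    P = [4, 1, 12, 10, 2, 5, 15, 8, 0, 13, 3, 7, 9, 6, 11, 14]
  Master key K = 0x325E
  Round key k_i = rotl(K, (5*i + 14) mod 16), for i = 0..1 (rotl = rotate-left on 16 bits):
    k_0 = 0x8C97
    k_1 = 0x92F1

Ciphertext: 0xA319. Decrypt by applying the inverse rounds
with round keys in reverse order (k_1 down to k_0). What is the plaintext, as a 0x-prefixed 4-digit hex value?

s_0 = ciphertext = 0xA319
s_1 = InvRound(s_0, k_1) = 0xA128
s_2 = InvRound(s_1, k_0) = 0x8C77

0x8C77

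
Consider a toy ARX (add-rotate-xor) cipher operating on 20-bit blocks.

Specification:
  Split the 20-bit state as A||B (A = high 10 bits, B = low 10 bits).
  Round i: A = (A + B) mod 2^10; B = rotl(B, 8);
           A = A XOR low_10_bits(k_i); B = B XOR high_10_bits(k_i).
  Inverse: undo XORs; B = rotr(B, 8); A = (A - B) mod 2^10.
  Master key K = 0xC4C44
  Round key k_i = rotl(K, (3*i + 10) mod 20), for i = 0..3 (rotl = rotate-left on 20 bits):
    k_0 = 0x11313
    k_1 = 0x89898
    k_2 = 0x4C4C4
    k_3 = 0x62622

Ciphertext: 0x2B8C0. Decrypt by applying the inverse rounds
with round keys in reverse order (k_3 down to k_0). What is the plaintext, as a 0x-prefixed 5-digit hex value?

0x9A679

s_0 = ciphertext = 0x2B8C0
s_1 = InvRound(s_0, k_3) = 0x59D25
s_2 = InvRound(s_1, k_2) = 0x54C50
s_3 = InvRound(s_2, k_1) = 0xFC5DA
s_4 = InvRound(s_3, k_0) = 0x9A679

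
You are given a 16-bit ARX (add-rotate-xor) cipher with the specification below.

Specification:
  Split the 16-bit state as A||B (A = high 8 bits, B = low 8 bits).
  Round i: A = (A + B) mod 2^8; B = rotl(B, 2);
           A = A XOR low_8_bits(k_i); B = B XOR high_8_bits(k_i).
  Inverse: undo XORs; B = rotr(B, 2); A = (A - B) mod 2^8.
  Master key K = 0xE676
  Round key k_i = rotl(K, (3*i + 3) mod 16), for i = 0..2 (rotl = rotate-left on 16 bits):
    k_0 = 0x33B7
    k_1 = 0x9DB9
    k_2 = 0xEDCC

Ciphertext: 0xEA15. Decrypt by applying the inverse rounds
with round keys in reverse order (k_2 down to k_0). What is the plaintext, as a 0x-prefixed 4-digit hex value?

s_0 = ciphertext = 0xEA15
s_1 = InvRound(s_0, k_2) = 0xE83E
s_2 = InvRound(s_1, k_1) = 0x69E8
s_3 = InvRound(s_2, k_0) = 0xE8F6

0xE8F6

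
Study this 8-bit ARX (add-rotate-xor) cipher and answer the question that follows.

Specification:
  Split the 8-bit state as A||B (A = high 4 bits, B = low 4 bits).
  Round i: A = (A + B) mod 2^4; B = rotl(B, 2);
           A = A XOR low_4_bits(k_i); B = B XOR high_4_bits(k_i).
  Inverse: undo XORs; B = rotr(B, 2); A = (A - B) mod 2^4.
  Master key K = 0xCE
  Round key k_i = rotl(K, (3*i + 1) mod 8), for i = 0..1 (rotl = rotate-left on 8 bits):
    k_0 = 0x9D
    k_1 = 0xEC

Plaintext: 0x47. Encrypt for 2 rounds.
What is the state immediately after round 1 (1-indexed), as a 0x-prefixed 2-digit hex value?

0x64

s_0 = plaintext = 0x47
s_1 = Round(s_0, k_0) = 0x64
s_2 = Round(s_1, k_1) = 0x6F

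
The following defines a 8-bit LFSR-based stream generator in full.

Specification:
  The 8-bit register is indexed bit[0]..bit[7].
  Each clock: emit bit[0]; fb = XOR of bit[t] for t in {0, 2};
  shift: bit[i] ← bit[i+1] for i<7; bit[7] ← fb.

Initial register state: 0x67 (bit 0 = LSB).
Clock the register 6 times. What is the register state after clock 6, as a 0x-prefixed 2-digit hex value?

0xF9

reg_0 = 0x67
clock 1: out=1, reg = 0x33
clock 2: out=1, reg = 0x99
clock 3: out=1, reg = 0xCC
clock 4: out=0, reg = 0xE6
clock 5: out=0, reg = 0xF3
clock 6: out=1, reg = 0xF9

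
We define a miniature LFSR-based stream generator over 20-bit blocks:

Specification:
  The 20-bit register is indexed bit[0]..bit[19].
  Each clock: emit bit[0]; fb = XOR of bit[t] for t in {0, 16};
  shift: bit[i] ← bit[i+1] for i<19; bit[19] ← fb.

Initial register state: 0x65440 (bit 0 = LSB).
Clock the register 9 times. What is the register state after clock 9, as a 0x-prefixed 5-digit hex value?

reg_0 = 0x65440
clock 1: out=0, reg = 0x32A20
clock 2: out=0, reg = 0x99510
clock 3: out=0, reg = 0xCCA88
clock 4: out=0, reg = 0x66544
clock 5: out=0, reg = 0x332A2
clock 6: out=0, reg = 0x99951
clock 7: out=1, reg = 0x4CCA8
clock 8: out=0, reg = 0x26654
clock 9: out=0, reg = 0x1332A

0x1332A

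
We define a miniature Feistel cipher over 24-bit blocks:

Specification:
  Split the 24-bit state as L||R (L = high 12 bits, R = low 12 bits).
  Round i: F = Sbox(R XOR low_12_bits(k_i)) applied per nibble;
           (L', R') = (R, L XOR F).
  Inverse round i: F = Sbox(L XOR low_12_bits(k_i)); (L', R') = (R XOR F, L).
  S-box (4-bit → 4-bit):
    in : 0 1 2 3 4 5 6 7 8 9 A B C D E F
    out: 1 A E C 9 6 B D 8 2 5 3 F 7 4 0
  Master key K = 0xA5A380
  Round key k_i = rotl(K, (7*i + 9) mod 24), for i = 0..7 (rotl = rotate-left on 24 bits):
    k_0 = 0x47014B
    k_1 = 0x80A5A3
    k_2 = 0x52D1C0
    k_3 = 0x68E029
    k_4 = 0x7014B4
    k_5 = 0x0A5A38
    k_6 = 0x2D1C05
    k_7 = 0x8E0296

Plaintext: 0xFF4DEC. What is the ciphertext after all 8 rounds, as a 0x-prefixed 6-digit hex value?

s_0 = plaintext = 0xFF4DEC
s_1 = Round(s_0, k_0) = 0xDEC0A9
s_2 = Round(s_1, k_1) = 0x0A9BF9
s_3 = Round(s_2, k_2) = 0xBF956B
s_4 = Round(s_3, k_3) = 0x56BD67
s_5 = Round(s_4, k_4) = 0xD67717
s_6 = Round(s_5, k_5) = 0x717A87
s_7 = Round(s_6, k_6) = 0xA87C99
s_8 = Round(s_7, k_7) = 0xC99E97

0xC99E97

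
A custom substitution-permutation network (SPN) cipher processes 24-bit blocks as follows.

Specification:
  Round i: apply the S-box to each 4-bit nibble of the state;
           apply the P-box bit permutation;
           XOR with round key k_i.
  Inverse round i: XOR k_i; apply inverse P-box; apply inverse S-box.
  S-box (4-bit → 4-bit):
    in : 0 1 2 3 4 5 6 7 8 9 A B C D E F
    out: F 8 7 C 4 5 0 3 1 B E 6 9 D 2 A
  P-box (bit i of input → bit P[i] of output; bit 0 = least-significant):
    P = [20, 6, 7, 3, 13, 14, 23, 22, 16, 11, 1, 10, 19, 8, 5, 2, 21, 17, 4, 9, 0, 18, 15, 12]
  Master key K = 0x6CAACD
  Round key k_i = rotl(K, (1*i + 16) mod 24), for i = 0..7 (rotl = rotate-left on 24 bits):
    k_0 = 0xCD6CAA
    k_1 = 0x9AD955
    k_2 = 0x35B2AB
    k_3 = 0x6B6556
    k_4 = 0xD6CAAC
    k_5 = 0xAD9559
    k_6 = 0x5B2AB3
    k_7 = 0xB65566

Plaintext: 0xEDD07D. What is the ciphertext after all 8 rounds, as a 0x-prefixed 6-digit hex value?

s_0 = plaintext = 0xEDD07D
s_1 = Round(s_0, k_0) = 0xF00214
s_2 = Round(s_1, k_1) = 0xF5C2E3
s_3 = Round(s_2, k_2) = 0x18EA35
s_4 = Round(s_3, k_3) = 0x9B78D4
s_5 = Round(s_4, k_4) = 0x19FB3D
s_6 = Round(s_5, k_5) = 0x5F8ED7
s_7 = Round(s_6, k_6) = 0x8180F2
s_8 = Round(s_7, k_7) = 0xEF1BA5

0xEF1BA5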